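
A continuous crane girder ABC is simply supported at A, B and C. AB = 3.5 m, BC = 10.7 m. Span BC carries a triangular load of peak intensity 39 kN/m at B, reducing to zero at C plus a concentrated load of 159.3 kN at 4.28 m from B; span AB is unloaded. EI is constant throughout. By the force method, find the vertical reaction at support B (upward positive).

R_B = 413.2 kN

Insert a hinge at B; M_B is the redundant, and each span becomes simply supported.
End slopes at the hinge B, treating each span as simply supported:
  span BC: triangular load, peak 39: w₀L³/(45EI) = 1062/EI
  span BC: point load 159.3 at a = 4.28: Pab(L + b)/(6LEI) = 1167/EI
  relative rotation θ_0 = (0 + 2229)/EI = 2229/EI
A unit hogging moment at B produces rotation L₁/(3EI) + L₂/(3EI) = 4.733/EI.
Slope continuity at B: θ_0 = M_B·4.733/EI, so M_B = 2229/4.733 = 470.9 kN·m (hogging).
Span AB, ΣM about A with M_B applied at B: R_B^{AB}·3.5 = 0 + 470.9, so R_B^{AB} = 134.5 kN and R_A = 0 − 134.5 = -134.5 kN.
Span BC, ΣM about C: R_B^{BC}·10.7 = 2511 + 470.9, so R_B^{BC} = 278.7 kN and R_C = 367.9 − 278.7 = 89.26 kN.
R_B = 134.5 + 278.7 = 413.2 kN.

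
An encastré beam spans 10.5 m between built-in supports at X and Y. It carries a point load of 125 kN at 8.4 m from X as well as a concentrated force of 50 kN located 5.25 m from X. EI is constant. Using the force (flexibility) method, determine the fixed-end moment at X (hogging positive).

Release both end moments; the primary structure is a simply-supported span XY with redundants M_X and M_Y.
End rotations of the released simple span under the applied load (×1/EI):
  at X: point load 125 at a = 8.4: Pab(L + b)/(6LEI) = 441/EI
  at Y: point load 125 at a = 8.4: Pab(L + a)/(6LEI) = 661.5/EI
  at X: point load 50 at a = 5.25: Pab(L + b)/(6LEI) = 344.5/EI
  at Y: point load 50 at a = 5.25: Pab(L + a)/(6LEI) = 344.5/EI
  θ_X0 = 785.5/EI,  θ_Y0 = 1006/EI
Flexibility coefficients: a unit moment at one end gives L/(3EI) there and L/(6EI) at the far end, so f₁₁ = f₂₂ = 3.5/EI and f₁₂ = f₂₁ = 1.75/EI.
Compatibility — zero rotation at each built-in end:
  3.5 M_X + 1.75 M_Y = 785.5
  1.75 M_X + 3.5 M_Y = 1006
Solving the pair gives M_X = 107.6 kN·m and M_Y = 233.6 kN·m (hogging).

M_X = 107.6 kN·m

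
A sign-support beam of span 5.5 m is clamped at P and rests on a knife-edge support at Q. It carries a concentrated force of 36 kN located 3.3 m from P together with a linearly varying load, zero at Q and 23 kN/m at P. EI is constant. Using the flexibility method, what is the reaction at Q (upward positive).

R_Q = 28.2 kN

Take the reaction at Q as the redundant and release it; the primary structure is a cantilever fixed at P.
Downward deflection at the released point Q due to the loads:
  point load 36 at a = 3.3: Pa²(3L − a)/(6EI) = 862.5/EI
  triangular load, peak 23 at the fixed end: w₀L⁴/(30EI) = 701.5/EI
  δ_0 = 1564/EI
Flexibility coefficient — unit upward force at Q: δ_{QQ} = L³/(3EI) = 55.46/EI.
The prop prevents deflection at Q: R_Q = δ_0/δ_{QQ} = 1564/55.46 = 28.2 kN.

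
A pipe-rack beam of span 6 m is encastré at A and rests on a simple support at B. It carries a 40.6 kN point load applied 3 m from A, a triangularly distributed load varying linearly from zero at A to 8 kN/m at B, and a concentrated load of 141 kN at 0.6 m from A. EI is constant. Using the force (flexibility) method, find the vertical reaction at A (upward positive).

R_A = 177.7 kN

Release the roller at B. Primary structure: cantilever fixed at A.
Free-end deflection of the primary structure under the applied loading (downward +):
  point load 40.6 at a = 3: Pa²(3L − a)/(6EI) = 913.5/EI
  triangular load, peak 8 at the free end: 11w₀L⁴/(120EI) = 950.4/EI
  point load 141 at a = 0.6: Pa²(3L − a)/(6EI) = 147.2/EI
  δ_0 = 2011/EI
Flexibility coefficient — unit upward force at B: δ_{BB} = L³/(3EI) = 72/EI.
Compatibility at B: δ_0 − R_B·δ_{BB} = 0, so R_B = 2011/72 = 27.93 kN.
Vertical equilibrium: R_A = ΣP − R_B = 205.6 − 27.93 = 177.7 kN.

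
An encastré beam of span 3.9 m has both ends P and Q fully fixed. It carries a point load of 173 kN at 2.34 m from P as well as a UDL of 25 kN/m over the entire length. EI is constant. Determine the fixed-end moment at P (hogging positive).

M_P = 96.46 kN·m

Take the two fixed-end moments M_P, M_Q as redundants; the released structure is the simple span PQ.
End rotations of the released simple span under the applied load (×1/EI):
  at P: point load 173 at a = 2.34: Pab(L + b)/(6LEI) = 147.4/EI
  at Q: point load 173 at a = 2.34: Pab(L + a)/(6LEI) = 168.4/EI
  at P: UDL 25: wL³/(24EI) = 61.79/EI
  at Q: UDL 25: wL³/(24EI) = 61.79/EI
  θ_P0 = 209.1/EI,  θ_Q0 = 230.2/EI
Flexibility coefficients: a unit moment at one end gives L/(3EI) there and L/(6EI) at the far end, so f₁₁ = f₂₂ = 1.3/EI and f₁₂ = f₂₁ = 0.65/EI.
Compatibility — zero rotation at each built-in end:
  1.3 M_P + 0.65 M_Q = 209.1
  0.65 M_P + 1.3 M_Q = 230.2
Solving the pair gives M_P = 96.46 kN·m and M_Q = 128.8 kN·m (hogging).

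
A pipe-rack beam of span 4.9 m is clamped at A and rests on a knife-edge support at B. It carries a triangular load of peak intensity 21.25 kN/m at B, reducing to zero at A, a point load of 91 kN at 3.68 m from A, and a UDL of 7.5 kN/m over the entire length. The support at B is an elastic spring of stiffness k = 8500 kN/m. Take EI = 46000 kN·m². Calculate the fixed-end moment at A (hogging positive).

Release the roller at B. Primary structure: cantilever fixed at A.
Primary-structure tip deflection at B by superposition:
  triangular load, peak 21.25 at the free end: 11w₀L⁴/(120EI) = 1123/EI
  point load 91 at a = 3.68: Pa²(3L − a)/(6EI) = 2263/EI
  UDL 7.5: wL⁴/(8EI) = 540.5/EI
  δ_0 = 3927/EI
Tip deflection under a unit load at B: L³/(3EI) = 39.22/EI.
With EI = 46000 kN·m²: δ_0 = 0.085366 m and δ_{BB} = 0.000853 m/kN.
Compatibility — the spring shortens by R_B/k under the reaction it provides: δ_0 − R_B·δ_{BB} = R_B/k. With 1/k = 0.000118 m/kN, R_B = δ_0 / (δ_{BB} + 1/k) = 0.085366 / (0.000853 + 0.000118) = 87.99 kN.
Moment equilibrium about A: M_A = Σ(load moments about A) − R_B·L = 595 − 87.99×4.9 = 163.8 kN·m.

M_A = 163.8 kN·m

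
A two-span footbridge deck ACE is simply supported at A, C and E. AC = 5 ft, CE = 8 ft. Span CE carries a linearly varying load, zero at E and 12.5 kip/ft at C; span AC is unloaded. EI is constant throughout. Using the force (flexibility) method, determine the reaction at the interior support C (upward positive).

R_C = 44 kip

Release continuity at C by inserting a hinge; the redundant is the internal moment M_C. The primary structure is two simply-supported spans AC and CE.
End slopes at the hinge C, treating each span as simply supported:
  span CE: triangular load, peak 12.5: w₀L³/(45EI) = 142.2/EI
  relative rotation θ_0 = (0 + 142.2)/EI = 142.2/EI
A unit hogging moment at C produces rotation L₁/(3EI) + L₂/(3EI) = 4.333/EI.
Compatibility: M_C·(L₁+L₂)/(3EI) = θ_0, giving M_C = 32.82 kip·ft (hogging).
Span AC, ΣM about A with M_C applied at C: R_C^{AC}·5 = 0 + 32.82, so R_C^{AC} = 6.564 kip and R_A = 0 − 6.564 = -6.564 kip.
Span CE, ΣM about E: R_C^{CE}·8 = 266.7 + 32.82, so R_C^{CE} = 37.44 kip and R_E = 50 − 37.44 = 12.56 kip.
R_C = 6.564 + 37.44 = 44 kip.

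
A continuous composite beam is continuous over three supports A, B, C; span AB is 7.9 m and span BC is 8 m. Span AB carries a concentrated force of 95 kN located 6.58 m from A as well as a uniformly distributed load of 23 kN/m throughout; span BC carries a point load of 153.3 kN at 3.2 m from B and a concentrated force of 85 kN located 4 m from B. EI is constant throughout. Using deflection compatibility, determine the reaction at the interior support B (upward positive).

Insert a hinge at B; M_B is the redundant, and each span becomes simply supported.
End slopes at the hinge B, treating each span as simply supported:
  span AB: point load 95 at a = 6.58: Pab(L + a)/(6LEI) = 252.1/EI
  span AB: UDL 23: wL³/(24EI) = 472.5/EI
  span BC: point load 153.3 at a = 3.2: Pab(L + b)/(6LEI) = 627.9/EI
  span BC: point load 85 at a = 4: Pab(L + b)/(6LEI) = 340/EI
  relative rotation θ_0 = (724.6 + 967.9)/EI = 1692/EI
A unit hogging moment at B produces rotation L₁/(3EI) + L₂/(3EI) = 5.3/EI.
Compatibility: M_B·(L₁+L₂)/(3EI) = θ_0, giving M_B = 319.3 kN·m (hogging).
Span AB, ΣM about A with M_B applied at B: R_B^{AB}·7.9 = 1343 + 319.3, so R_B^{AB} = 210.4 kN and R_A = 276.7 − 210.4 = 66.3 kN.
Span BC, ΣM about C: R_B^{BC}·8 = 1076 + 319.3, so R_B^{BC} = 174.4 kN and R_C = 238.3 − 174.4 = 63.9 kN.
R_B = 210.4 + 174.4 = 384.8 kN.

R_B = 384.8 kN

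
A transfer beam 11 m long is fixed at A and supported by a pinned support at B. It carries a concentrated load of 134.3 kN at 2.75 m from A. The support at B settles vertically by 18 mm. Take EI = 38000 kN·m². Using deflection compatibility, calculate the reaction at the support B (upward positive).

Remove the prop at B; the released (primary) structure is a cantilever built in at A.
Deflection at B on the released cantilever, summing each load's contribution:
  point load 134.3 at a = 2.75: Pa²(3L − a)/(6EI) = 5121/EI
Tip deflection under a unit load at B: L³/(3EI) = 443.7/EI.
With EI = 38000 kN·m²: δ_0 = 0.13475 m and δ_{BB} = 0.011675 m/kN.
Compatibility — the beam at B must follow the support down by 0.018 m: δ_0 − R_B·δ_{BB} = 0.018, so R_B = (0.13475 − 0.018)/0.011675 = 10 kN.

R_B = 10 kN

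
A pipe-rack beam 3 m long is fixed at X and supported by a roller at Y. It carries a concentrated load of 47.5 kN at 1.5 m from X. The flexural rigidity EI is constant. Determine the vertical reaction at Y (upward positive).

Remove the prop at Y; the released (primary) structure is a cantilever built in at X.
Deflection at Y on the released cantilever, summing each load's contribution:
  point load 47.5 at a = 1.5: Pa²(3L − a)/(6EI) = 133.6/EI
Flexibility coefficient — unit upward force at Y: δ_{YY} = L³/(3EI) = 9/EI.
Compatibility at Y: δ_0 − R_Y·δ_{YY} = 0, so R_Y = 133.6/9 = 14.84 kN.

R_Y = 14.84 kN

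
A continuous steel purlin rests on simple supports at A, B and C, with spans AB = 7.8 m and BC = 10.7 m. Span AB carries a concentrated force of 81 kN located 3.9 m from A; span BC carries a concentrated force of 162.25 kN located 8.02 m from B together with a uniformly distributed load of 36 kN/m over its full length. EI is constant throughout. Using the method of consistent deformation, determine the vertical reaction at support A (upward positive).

R_A = -19.22 kN

Insert a hinge at B; M_B is the redundant, and each span becomes simply supported.
Discontinuity in slope at B on the released structure — sum the simple-span end rotations:
  span AB: point load 81 at a = 3.9: Pab(L + a)/(6LEI) = 308/EI
  span BC: point load 162.25 at a = 8.02: Pab(L + b)/(6LEI) = 726.8/EI
  span BC: UDL 36: wL³/(24EI) = 1838/EI
  relative rotation θ_0 = (308 + 2564)/EI = 2872/EI
A unit hogging moment at B produces rotation L₁/(3EI) + L₂/(3EI) = 6.167/EI.
Slope continuity at B: θ_0 = M_B·6.167/EI, so M_B = 2872/6.167 = 465.8 kN·m (hogging).
Span AB, ΣM about A with M_B applied at B: R_B^{AB}·7.8 = 315.9 + 465.8, so R_B^{AB} = 100.2 kN and R_A = 81 − 100.2 = -19.22 kN.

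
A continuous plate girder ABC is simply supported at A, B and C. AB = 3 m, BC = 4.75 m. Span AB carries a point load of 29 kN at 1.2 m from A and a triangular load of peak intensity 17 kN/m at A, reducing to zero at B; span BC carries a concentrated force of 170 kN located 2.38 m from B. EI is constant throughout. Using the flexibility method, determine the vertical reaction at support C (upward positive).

Release continuity at B by inserting a hinge; the redundant is the internal moment M_B. The primary structure is two simply-supported spans AB and BC.
Discontinuity in slope at B on the released structure — sum the simple-span end rotations:
  span AB: point load 29 at a = 1.2: Pab(L + a)/(6LEI) = 14.62/EI
  span AB: triangular load, peak 17: 7w₀L³/(360EI) = 8.925/EI
  span BC: point load 170 at a = 2.38: Pab(L + b)/(6LEI) = 239.6/EI
  relative rotation θ_0 = (23.54 + 239.6)/EI = 263.1/EI
A unit hogging moment at B produces rotation L₁/(3EI) + L₂/(3EI) = 2.583/EI.
Compatibility: M_B·(L₁+L₂)/(3EI) = θ_0, giving M_B = 101.8 kN·m (hogging).
Span BC, ΣM about C: R_B^{BC}·4.75 = 402.9 + 101.8, so R_B^{BC} = 106.3 kN and R_C = 170 − 106.3 = 63.74 kN.

R_C = 63.74 kN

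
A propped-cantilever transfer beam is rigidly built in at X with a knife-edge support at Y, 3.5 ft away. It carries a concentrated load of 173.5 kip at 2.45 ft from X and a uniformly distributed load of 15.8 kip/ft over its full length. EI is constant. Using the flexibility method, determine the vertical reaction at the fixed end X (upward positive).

R_X = 110.3 kip

Take the reaction at Y as the redundant and release it; the primary structure is a cantilever fixed at X.
Primary-structure tip deflection at Y by superposition:
  point load 173.5 at a = 2.45: Pa²(3L − a)/(6EI) = 1397/EI
  UDL 15.8: wL⁴/(8EI) = 296.4/EI
  δ_0 = 1694/EI
Tip deflection under a unit load at Y: L³/(3EI) = 14.29/EI.
The prop prevents deflection at Y: R_Y = δ_0/δ_{YY} = 1694/14.29 = 118.5 kip.
Vertical equilibrium: R_X = ΣP − R_Y = 228.8 − 118.5 = 110.3 kip.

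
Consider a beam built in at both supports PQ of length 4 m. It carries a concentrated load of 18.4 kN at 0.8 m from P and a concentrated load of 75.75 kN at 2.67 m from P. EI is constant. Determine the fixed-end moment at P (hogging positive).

Take the two fixed-end moments M_P, M_Q as redundants; the released structure is the simple span PQ.
Simple-span end rotations at P and Q under the given loads:
  at P: point load 18.4 at a = 0.8: Pab(L + b)/(6LEI) = 14.13/EI
  at Q: point load 18.4 at a = 0.8: Pab(L + a)/(6LEI) = 9.421/EI
  at P: point load 75.75 at a = 2.67: Pab(L + b)/(6LEI) = 59.74/EI
  at Q: point load 75.75 at a = 2.67: Pab(L + a)/(6LEI) = 74.76/EI
  θ_P0 = 73.87/EI,  θ_Q0 = 84.18/EI
Flexibility coefficients: a unit moment at one end gives L/(3EI) there and L/(6EI) at the far end, so f₁₁ = f₂₂ = 1.333/EI and f₁₂ = f₂₁ = 0.6667/EI.
Compatibility — zero rotation at each built-in end:
  1.333 M_P + 0.6667 M_Q = 73.87
  0.6667 M_P + 1.333 M_Q = 84.18
Solving the pair gives M_P = 31.78 kN·m and M_Q = 47.24 kN·m (hogging).

M_P = 31.78 kN·m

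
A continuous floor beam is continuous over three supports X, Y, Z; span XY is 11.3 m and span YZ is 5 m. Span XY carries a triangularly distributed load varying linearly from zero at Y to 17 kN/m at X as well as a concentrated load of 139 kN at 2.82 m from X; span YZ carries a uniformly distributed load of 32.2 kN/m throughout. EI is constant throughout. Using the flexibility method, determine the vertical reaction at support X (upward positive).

Take M_Y as the redundant. Released structure: two simple spans XY and YZ with a hinge at Y.
Rotations at Y on the released spans (each span's end-slope, ×1/EI):
  span XY: triangular load, peak 17: 7w₀L³/(360EI) = 477/EI
  span XY: point load 139 at a = 2.82: Pab(L + a)/(6LEI) = 692.3/EI
  span YZ: UDL 32.2: wL³/(24EI) = 167.7/EI
  relative rotation θ_0 = (1169 + 167.7)/EI = 1337/EI
A unit hogging moment at Y produces rotation L₁/(3EI) + L₂/(3EI) = 5.433/EI.
Compatibility: M_Y·(L₁+L₂)/(3EI) = θ_0, giving M_Y = 246.1 kN·m (hogging).
Span XY, ΣM about X with M_Y applied at Y: R_Y^{XY}·11.3 = 753.8 + 246.1, so R_Y^{XY} = 88.48 kN and R_X = 235.1 − 88.48 = 146.6 kN.

R_X = 146.6 kN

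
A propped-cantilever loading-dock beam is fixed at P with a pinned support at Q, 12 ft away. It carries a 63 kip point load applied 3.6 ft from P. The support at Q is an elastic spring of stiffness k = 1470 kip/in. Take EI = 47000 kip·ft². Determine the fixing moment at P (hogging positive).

Remove the prop at Q; the released (primary) structure is a cantilever built in at P.
Downward deflection at the released point Q due to the loads:
  point load 63 at a = 3.6: Pa²(3L − a)/(6EI) = 4409/EI
Flexibility coefficient — unit upward force at Q: δ_{QQ} = L³/(3EI) = 576/EI.
With EI = 47000 kip·ft²: δ_0 = 0.093808 ft and δ_{QQ} = 0.012255 ft/kip.
Compatibility — the spring shortens by R_Q/k under the reaction it provides: δ_0 − R_Q·δ_{QQ} = R_Q/k. With 1/k = 1/(1470×12) ft/kip = 0.000057 ft/kip, R_Q = δ_0 / (δ_{QQ} + 1/k) = 0.093808 / (0.012255 + 0.000057) = 7.619 kip.
Moment equilibrium about P: M_P = Σ(load moments about P) − R_Q·L = 226.8 − 7.619×12 = 135.4 kip·ft.

M_P = 135.4 kip·ft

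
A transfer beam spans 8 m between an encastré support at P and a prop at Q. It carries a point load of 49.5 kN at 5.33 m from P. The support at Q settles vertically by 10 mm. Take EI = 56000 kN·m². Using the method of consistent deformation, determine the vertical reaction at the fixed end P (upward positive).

R_P = 27.14 kN

Choose R_Q as the redundant. The primary structure is the cantilever fixed at P.
Free-end deflection of the primary structure under the applied loading (downward +):
  point load 49.5 at a = 5.33: Pa²(3L − a)/(6EI) = 4376/EI
Tip deflection under a unit load at Q: L³/(3EI) = 170.7/EI.
With EI = 56000 kN·m²: δ_0 = 0.078138 m and δ_{QQ} = 0.003048 m/kN.
Compatibility — the beam at Q must follow the support down by 0.01 m: δ_0 − R_Q·δ_{QQ} = 0.01, so R_Q = (0.078138 − 0.01)/0.003048 = 22.36 kN.
Vertical equilibrium: R_P = ΣP − R_Q = 49.5 − 22.36 = 27.14 kN.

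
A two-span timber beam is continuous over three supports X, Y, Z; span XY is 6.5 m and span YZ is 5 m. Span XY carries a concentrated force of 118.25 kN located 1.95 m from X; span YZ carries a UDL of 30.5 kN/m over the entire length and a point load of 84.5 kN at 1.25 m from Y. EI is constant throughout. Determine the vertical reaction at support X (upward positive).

R_X = 62.64 kN

Release continuity at Y by inserting a hinge; the redundant is the internal moment M_Y. The primary structure is two simply-supported spans XY and YZ.
Discontinuity in slope at Y on the released structure — sum the simple-span end rotations:
  span XY: point load 118.25 at a = 1.95: Pab(L + a)/(6LEI) = 227.3/EI
  span YZ: UDL 30.5: wL³/(24EI) = 158.9/EI
  span YZ: point load 84.5 at a = 1.25: Pab(L + b)/(6LEI) = 115.5/EI
  relative rotation θ_0 = (227.3 + 274.4)/EI = 501.7/EI
A unit hogging moment at Y produces rotation L₁/(3EI) + L₂/(3EI) = 3.833/EI.
Slope continuity at Y: θ_0 = M_Y·3.833/EI, so M_Y = 501.7/3.833 = 130.9 kN·m (hogging).
Span XY, ΣM about X with M_Y applied at Y: R_Y^{XY}·6.5 = 230.6 + 130.9, so R_Y^{XY} = 55.61 kN and R_X = 118.2 − 55.61 = 62.64 kN.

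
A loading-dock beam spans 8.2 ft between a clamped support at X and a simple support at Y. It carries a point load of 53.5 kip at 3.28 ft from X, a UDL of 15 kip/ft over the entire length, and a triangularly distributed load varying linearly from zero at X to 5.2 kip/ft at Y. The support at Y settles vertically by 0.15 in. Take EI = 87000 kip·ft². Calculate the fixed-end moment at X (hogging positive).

M_X = 279.2 kip·ft

Release the roller at Y. Primary structure: cantilever fixed at X.
Free-end deflection of the primary structure under the applied loading (downward +):
  point load 53.5 at a = 3.28: Pa²(3L − a)/(6EI) = 2045/EI
  UDL 15: wL⁴/(8EI) = 8477/EI
  triangular load, peak 5.2 at the free end: 11w₀L⁴/(120EI) = 2155/EI
  δ_0 = 12678/EI
Tip deflection under a unit load at Y: L³/(3EI) = 183.8/EI.
With EI = 87000 kip·ft²: δ_0 = 0.14572 ft and δ_{YY} = 0.002113 ft/kip.
Compatibility — the beam at Y must follow the support down by 0.0125 ft: δ_0 − R_Y·δ_{YY} = 0.0125, so R_Y = (0.14572 − 0.0125)/0.002113 = 63.06 kip.
Moment equilibrium about X: M_X = Σ(load moments about X) − R_Y·L = 796.3 − 63.06×8.2 = 279.2 kip·ft.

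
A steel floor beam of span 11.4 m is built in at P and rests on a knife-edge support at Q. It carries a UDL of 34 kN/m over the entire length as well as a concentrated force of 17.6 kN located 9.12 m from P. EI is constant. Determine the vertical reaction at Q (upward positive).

Remove the prop at Q; the released (primary) structure is a cantilever built in at P.
Free-end deflection of the primary structure under the applied loading (downward +):
  UDL 34: wL⁴/(8EI) = 71781/EI
  point load 17.6 at a = 9.12: Pa²(3L − a)/(6EI) = 6119/EI
  δ_0 = 77900/EI
Flexibility coefficient — unit upward force at Q: δ_{QQ} = L³/(3EI) = 493.8/EI.
The prop prevents deflection at Q: R_Q = δ_0/δ_{QQ} = 77900/493.8 = 157.7 kN.

R_Q = 157.7 kN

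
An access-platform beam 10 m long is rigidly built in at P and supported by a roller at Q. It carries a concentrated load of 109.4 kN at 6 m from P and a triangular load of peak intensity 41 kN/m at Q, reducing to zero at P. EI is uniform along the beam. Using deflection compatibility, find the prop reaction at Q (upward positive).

Remove the prop at Q; the released (primary) structure is a cantilever built in at P.
Free-end deflection of the primary structure under the applied loading (downward +):
  point load 109.4 at a = 6: Pa²(3L − a)/(6EI) = 15754/EI
  triangular load, peak 41 at the free end: 11w₀L⁴/(120EI) = 37583/EI
  δ_0 = 53337/EI
Flexibility coefficient — unit upward force at Q: δ_{QQ} = L³/(3EI) = 333.3/EI.
The prop prevents deflection at Q: R_Q = δ_0/δ_{QQ} = 53337/333.3 = 160 kN.

R_Q = 160 kN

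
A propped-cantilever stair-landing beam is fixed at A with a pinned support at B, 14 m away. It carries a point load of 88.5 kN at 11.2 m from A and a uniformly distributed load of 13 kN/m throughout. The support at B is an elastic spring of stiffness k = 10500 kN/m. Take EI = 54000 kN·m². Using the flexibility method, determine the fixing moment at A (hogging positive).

Choose R_B as the redundant. The primary structure is the cantilever fixed at A.
Downward deflection at the released point B due to the loads:
  point load 88.5 at a = 11.2: Pa²(3L − a)/(6EI) = 56987/EI
  UDL 13: wL⁴/(8EI) = 62426/EI
  δ_0 = 119413/EI
Flexibility coefficient — unit upward force at B: δ_{BB} = L³/(3EI) = 914.7/EI.
With EI = 54000 kN·m²: δ_0 = 2.2114 m and δ_{BB} = 0.016938 m/kN.
Compatibility — the spring shortens by R_B/k under the reaction it provides: δ_0 − R_B·δ_{BB} = R_B/k. With 1/k = 0.000095 m/kN, R_B = δ_0 / (δ_{BB} + 1/k) = 2.2114 / (0.016938 + 0.000095) = 129.8 kN.
Moment equilibrium about A: M_A = Σ(load moments about A) − R_B·L = 2265 − 129.8×14 = 447.7 kN·m.

M_A = 447.7 kN·m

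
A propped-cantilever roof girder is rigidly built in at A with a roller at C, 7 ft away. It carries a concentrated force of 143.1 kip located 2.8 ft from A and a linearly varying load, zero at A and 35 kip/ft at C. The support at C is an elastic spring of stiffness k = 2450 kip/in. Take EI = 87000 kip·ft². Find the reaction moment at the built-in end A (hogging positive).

M_A = 309.5 kip·ft

Choose R_C as the redundant. The primary structure is the cantilever fixed at A.
Deflection at C on the released cantilever, summing each load's contribution:
  point load 143.1 at a = 2.8: Pa²(3L − a)/(6EI) = 3403/EI
  triangular load, peak 35 at the free end: 11w₀L⁴/(120EI) = 7703/EI
  δ_0 = 11106/EI
Tip deflection under a unit load at C: L³/(3EI) = 114.3/EI.
With EI = 87000 kip·ft²: δ_0 = 0.12766 ft and δ_{CC} = 0.001314 ft/kip.
Compatibility — the spring shortens by R_C/k under the reaction it provides: δ_0 − R_C·δ_{CC} = R_C/k. With 1/k = 1/(2450×12) ft/kip = 0.000034 ft/kip, R_C = δ_0 / (δ_{CC} + 1/k) = 0.12766 / (0.001314 + 0.000034) = 94.69 kip.
Moment equilibrium about A: M_A = Σ(load moments about A) − R_C·L = 972.3 − 94.69×7 = 309.5 kip·ft.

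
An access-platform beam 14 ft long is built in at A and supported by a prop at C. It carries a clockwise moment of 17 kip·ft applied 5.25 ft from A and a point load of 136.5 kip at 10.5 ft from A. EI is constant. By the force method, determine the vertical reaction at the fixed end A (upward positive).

R_A = 49.01 kip

Choose R_C as the redundant. The primary structure is the cantilever fixed at A.
Primary-structure tip deflection at C by superposition:
  clockwise couple 17 at a = 5.25: M₀a(2L − a)/(2EI) = 1015/EI
  point load 136.5 at a = 10.5: Pa²(3L − a)/(6EI) = 79008/EI
  δ_0 = 80023/EI
Flexibility coefficient — unit upward force at C: δ_{CC} = L³/(3EI) = 914.7/EI.
The prop prevents deflection at C: R_C = δ_0/δ_{CC} = 80023/914.7 = 87.49 kip.
Vertical equilibrium: R_A = ΣP − R_C = 136.5 − 87.49 = 49.01 kip.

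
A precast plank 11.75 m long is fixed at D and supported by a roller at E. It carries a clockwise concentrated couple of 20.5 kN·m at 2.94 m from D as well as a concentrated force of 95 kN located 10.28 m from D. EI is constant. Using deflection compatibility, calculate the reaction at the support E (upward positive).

Choose R_E as the redundant. The primary structure is the cantilever fixed at D.
Deflection at E on the released cantilever, summing each load's contribution:
  clockwise couple 20.5 at a = 2.94: M₀a(2L − a)/(2EI) = 619.6/EI
  point load 95 at a = 10.28: Pa²(3L − a)/(6EI) = 41781/EI
  δ_0 = 42400/EI
Flexibility coefficient — unit upward force at E: δ_{EE} = L³/(3EI) = 540.7/EI.
Compatibility at E: δ_0 − R_E·δ_{EE} = 0, so R_E = 42400/540.7 = 78.41 kN.

R_E = 78.41 kN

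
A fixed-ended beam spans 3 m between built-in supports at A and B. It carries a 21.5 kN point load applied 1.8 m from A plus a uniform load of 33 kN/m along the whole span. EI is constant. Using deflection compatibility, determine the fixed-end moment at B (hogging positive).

M_B = 34.04 kN·m

Take the two fixed-end moments M_A, M_B as redundants; the released structure is the simple span AB.
End rotations of the released simple span under the applied load (×1/EI):
  at A: point load 21.5 at a = 1.8: Pab(L + b)/(6LEI) = 10.84/EI
  at B: point load 21.5 at a = 1.8: Pab(L + a)/(6LEI) = 12.38/EI
  at A: UDL 33: wL³/(24EI) = 37.12/EI
  at B: UDL 33: wL³/(24EI) = 37.12/EI
  θ_A0 = 47.96/EI,  θ_B0 = 49.51/EI
Flexibility coefficients: a unit moment at one end gives L/(3EI) there and L/(6EI) at the far end, so f₁₁ = f₂₂ = 1/EI and f₁₂ = f₂₁ = 0.5/EI.
Compatibility — zero rotation at each built-in end:
  1 M_A + 0.5 M_B = 47.96
  0.5 M_A + 1 M_B = 49.51
Solving the pair gives M_A = 30.94 kN·m and M_B = 34.04 kN·m (hogging).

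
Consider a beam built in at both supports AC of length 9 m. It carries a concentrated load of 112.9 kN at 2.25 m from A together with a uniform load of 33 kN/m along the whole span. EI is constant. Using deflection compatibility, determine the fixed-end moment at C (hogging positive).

M_C = 270.4 kN·m

Take the two fixed-end moments M_A, M_C as redundants; the released structure is the simple span AC.
End rotations of the released simple span under the applied load (×1/EI):
  at A: point load 112.9 at a = 2.25: Pab(L + b)/(6LEI) = 500.1/EI
  at C: point load 112.9 at a = 2.25: Pab(L + a)/(6LEI) = 357.2/EI
  at A: UDL 33: wL³/(24EI) = 1002/EI
  at C: UDL 33: wL³/(24EI) = 1002/EI
  θ_A0 = 1502/EI,  θ_C0 = 1360/EI
Flexibility coefficients: a unit moment at one end gives L/(3EI) there and L/(6EI) at the far end, so f₁₁ = f₂₂ = 3/EI and f₁₂ = f₂₁ = 1.5/EI.
Compatibility — zero rotation at each built-in end:
  3 M_A + 1.5 M_C = 1502
  1.5 M_A + 3 M_C = 1360
Solving the pair gives M_A = 365.6 kN·m and M_C = 270.4 kN·m (hogging).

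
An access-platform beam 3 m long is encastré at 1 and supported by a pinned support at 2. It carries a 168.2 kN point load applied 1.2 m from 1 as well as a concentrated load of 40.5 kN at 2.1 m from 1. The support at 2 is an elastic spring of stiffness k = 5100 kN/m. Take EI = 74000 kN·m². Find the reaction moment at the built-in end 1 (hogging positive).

M_1 = 220.5 kN·m

Take the reaction at 2 as the redundant and release it; the primary structure is a cantilever fixed at 1.
Deflection at 2 on the released cantilever, summing each load's contribution:
  point load 168.2 at a = 1.2: Pa²(3L − a)/(6EI) = 314.9/EI
  point load 40.5 at a = 2.1: Pa²(3L − a)/(6EI) = 205.4/EI
  δ_0 = 520.3/EI
Flexibility coefficient — unit upward force at 2: δ_{22} = L³/(3EI) = 9/EI.
With EI = 74000 kN·m²: δ_0 = 0.007031 m and δ_{22} = 0.000122 m/kN.
Compatibility — the spring shortens by R_2/k under the reaction it provides: δ_0 − R_2·δ_{22} = R_2/k. With 1/k = 0.000196 m/kN, R_2 = δ_0 / (δ_{22} + 1/k) = 0.007031 / (0.000122 + 0.000196) = 22.13 kN.
Moment equilibrium about 1: M_1 = Σ(load moments about 1) − R_2·L = 286.9 − 22.13×3 = 220.5 kN·m.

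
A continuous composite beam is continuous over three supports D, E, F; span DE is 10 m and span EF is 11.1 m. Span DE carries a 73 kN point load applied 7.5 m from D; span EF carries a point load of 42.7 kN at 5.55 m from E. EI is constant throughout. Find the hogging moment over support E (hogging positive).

Insert a hinge at E; M_E is the redundant, and each span becomes simply supported.
Rotations at E on the released spans (each span's end-slope, ×1/EI):
  span DE: point load 73 at a = 7.5: Pab(L + a)/(6LEI) = 399.2/EI
  span EF: point load 42.7 at a = 5.55: Pab(L + b)/(6LEI) = 328.8/EI
  relative rotation θ_0 = (399.2 + 328.8)/EI = 728/EI
A unit hogging moment at E produces rotation L₁/(3EI) + L₂/(3EI) = 7.033/EI.
Compatibility: M_E·(L₁+L₂)/(3EI) = θ_0, giving M_E = 103.5 kN·m (hogging).

M_E = 103.5 kN·m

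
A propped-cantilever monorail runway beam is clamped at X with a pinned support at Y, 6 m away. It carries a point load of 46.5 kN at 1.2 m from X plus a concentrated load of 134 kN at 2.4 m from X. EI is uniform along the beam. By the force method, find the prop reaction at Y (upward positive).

Remove the prop at Y; the released (primary) structure is a cantilever built in at X.
Downward deflection at the released point Y due to the loads:
  point load 46.5 at a = 1.2: Pa²(3L − a)/(6EI) = 187.5/EI
  point load 134 at a = 2.4: Pa²(3L − a)/(6EI) = 2007/EI
  δ_0 = 2194/EI
Flexibility coefficient — unit upward force at Y: δ_{YY} = L³/(3EI) = 72/EI.
Compatibility at Y: δ_0 − R_Y·δ_{YY} = 0, so R_Y = 2194/72 = 30.48 kN.

R_Y = 30.48 kN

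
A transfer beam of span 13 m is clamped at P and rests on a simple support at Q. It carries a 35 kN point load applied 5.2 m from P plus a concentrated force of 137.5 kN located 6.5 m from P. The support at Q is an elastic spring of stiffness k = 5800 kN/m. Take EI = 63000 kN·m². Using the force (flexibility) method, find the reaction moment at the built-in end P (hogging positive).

M_P = 432.1 kN·m

Release the roller at Q. Primary structure: cantilever fixed at P.
Downward deflection at the released point Q due to the loads:
  point load 35 at a = 5.2: Pa²(3L − a)/(6EI) = 5331/EI
  point load 137.5 at a = 6.5: Pa²(3L − a)/(6EI) = 31467/EI
  δ_0 = 36799/EI
Tip deflection under a unit load at Q: L³/(3EI) = 732.3/EI.
With EI = 63000 kN·m²: δ_0 = 0.58411 m and δ_{QQ} = 0.011624 m/kN.
Compatibility — the spring shortens by R_Q/k under the reaction it provides: δ_0 − R_Q·δ_{QQ} = R_Q/k. With 1/k = 0.000172 m/kN, R_Q = δ_0 / (δ_{QQ} + 1/k) = 0.58411 / (0.011624 + 0.000172) = 49.51 kN.
Moment equilibrium about P: M_P = Σ(load moments about P) − R_Q·L = 1076 − 49.51×13 = 432.1 kN·m.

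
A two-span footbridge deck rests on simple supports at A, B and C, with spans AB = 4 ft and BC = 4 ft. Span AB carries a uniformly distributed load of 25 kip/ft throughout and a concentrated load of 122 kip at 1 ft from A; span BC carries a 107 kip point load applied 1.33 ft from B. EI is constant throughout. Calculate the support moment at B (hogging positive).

Insert a hinge at B; M_B is the redundant, and each span becomes simply supported.
Rotations at B on the released spans (each span's end-slope, ×1/EI):
  span AB: UDL 25: wL³/(24EI) = 66.67/EI
  span AB: point load 122 at a = 1: Pab(L + a)/(6LEI) = 76.25/EI
  span BC: point load 107 at a = 1.33: Pab(L + b)/(6LEI) = 105.6/EI
  relative rotation θ_0 = (142.9 + 105.6)/EI = 248.5/EI
A unit hogging moment at B produces rotation L₁/(3EI) + L₂/(3EI) = 2.667/EI.
Compatibility: M_B·(L₁+L₂)/(3EI) = θ_0, giving M_B = 93.19 kip·ft (hogging).

M_B = 93.19 kip·ft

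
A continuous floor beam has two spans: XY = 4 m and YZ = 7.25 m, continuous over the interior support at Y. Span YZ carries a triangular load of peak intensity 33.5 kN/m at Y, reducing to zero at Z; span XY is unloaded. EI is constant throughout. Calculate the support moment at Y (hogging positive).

Take M_Y as the redundant. Released structure: two simple spans XY and YZ with a hinge at Y.
Discontinuity in slope at Y on the released structure — sum the simple-span end rotations:
  span YZ: triangular load, peak 33.5: w₀L³/(45EI) = 283.7/EI
  relative rotation θ_0 = (0 + 283.7)/EI = 283.7/EI
A unit hogging moment at Y produces rotation L₁/(3EI) + L₂/(3EI) = 3.75/EI.
Compatibility: M_Y·(L₁+L₂)/(3EI) = θ_0, giving M_Y = 75.65 kN·m (hogging).

M_Y = 75.65 kN·m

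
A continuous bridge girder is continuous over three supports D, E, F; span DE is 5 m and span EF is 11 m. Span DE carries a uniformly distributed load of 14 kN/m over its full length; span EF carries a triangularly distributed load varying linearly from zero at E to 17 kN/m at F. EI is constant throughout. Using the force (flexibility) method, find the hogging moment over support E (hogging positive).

M_E = 96.17 kN·m

Take M_E as the redundant. Released structure: two simple spans DE and EF with a hinge at E.
Rotations at E on the released spans (each span's end-slope, ×1/EI):
  span DE: UDL 14: wL³/(24EI) = 72.92/EI
  span EF: triangular load, peak 17: 7w₀L³/(360EI) = 440/EI
  relative rotation θ_0 = (72.92 + 440)/EI = 512.9/EI
A unit hogging moment at E produces rotation L₁/(3EI) + L₂/(3EI) = 5.333/EI.
Slope continuity at E: θ_0 = M_E·5.333/EI, so M_E = 512.9/5.333 = 96.17 kN·m (hogging).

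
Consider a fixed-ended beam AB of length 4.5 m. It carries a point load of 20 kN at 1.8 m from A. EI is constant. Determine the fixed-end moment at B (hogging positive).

Take the two fixed-end moments M_A, M_B as redundants; the released structure is the simple span AB.
On the primary (simply-supported) span, the end slopes from the loading are:
  at A: point load 20 at a = 1.8: Pab(L + b)/(6LEI) = 25.92/EI
  at B: point load 20 at a = 1.8: Pab(L + a)/(6LEI) = 22.68/EI
  θ_A0 = 25.92/EI,  θ_B0 = 22.68/EI
Flexibility coefficients: a unit moment at one end gives L/(3EI) there and L/(6EI) at the far end, so f₁₁ = f₂₂ = 1.5/EI and f₁₂ = f₂₁ = 0.75/EI.
Compatibility — zero rotation at each built-in end:
  1.5 M_A + 0.75 M_B = 25.92
  0.75 M_A + 1.5 M_B = 22.68
Solving the pair gives M_A = 12.96 kN·m and M_B = 8.64 kN·m (hogging).

M_B = 8.64 kN·m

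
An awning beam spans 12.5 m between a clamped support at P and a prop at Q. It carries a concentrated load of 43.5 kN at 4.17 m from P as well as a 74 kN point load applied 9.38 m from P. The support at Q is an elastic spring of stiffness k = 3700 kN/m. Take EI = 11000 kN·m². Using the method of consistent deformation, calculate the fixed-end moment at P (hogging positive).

Release the roller at Q. Primary structure: cantilever fixed at P.
Downward deflection at the released point Q due to the loads:
  point load 43.5 at a = 4.17: Pa²(3L − a)/(6EI) = 4202/EI
  point load 74 at a = 9.38: Pa²(3L − a)/(6EI) = 30514/EI
  δ_0 = 34716/EI
Flexibility coefficient — unit upward force at Q: δ_{QQ} = L³/(3EI) = 651/EI.
With EI = 11000 kN·m²: δ_0 = 3.156 m and δ_{QQ} = 0.059186 m/kN.
Compatibility — the spring shortens by R_Q/k under the reaction it provides: δ_0 − R_Q·δ_{QQ} = R_Q/k. With 1/k = 0.00027 m/kN, R_Q = δ_0 / (δ_{QQ} + 1/k) = 3.156 / (0.059186 + 0.00027) = 53.08 kN.
Moment equilibrium about P: M_P = Σ(load moments about P) − R_Q·L = 875.5 − 53.08×12.5 = 212 kN·m.

M_P = 212 kN·m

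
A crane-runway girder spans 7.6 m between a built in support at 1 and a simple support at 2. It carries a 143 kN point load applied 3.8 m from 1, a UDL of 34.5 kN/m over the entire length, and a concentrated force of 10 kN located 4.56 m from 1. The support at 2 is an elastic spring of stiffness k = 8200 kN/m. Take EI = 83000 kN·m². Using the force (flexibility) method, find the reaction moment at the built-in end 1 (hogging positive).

M_1 = 538.1 kN·m

Release the roller at 2. Primary structure: cantilever fixed at 1.
Downward deflection at the released point 2 due to the loads:
  point load 143 at a = 3.8: Pa²(3L − a)/(6EI) = 6539/EI
  UDL 34.5: wL⁴/(8EI) = 14387/EI
  point load 10 at a = 4.56: Pa²(3L − a)/(6EI) = 632.1/EI
  δ_0 = 21558/EI
Flexibility coefficient — unit upward force at 2: δ_{22} = L³/(3EI) = 146.3/EI.
With EI = 83000 kN·m²: δ_0 = 0.25974 m and δ_{22} = 0.001763 m/kN.
Compatibility — the spring shortens by R_2/k under the reaction it provides: δ_0 − R_2·δ_{22} = R_2/k. With 1/k = 0.000122 m/kN, R_2 = δ_0 / (δ_{22} + 1/k) = 0.25974 / (0.001763 + 0.000122) = 137.8 kN.
Moment equilibrium about 1: M_1 = Σ(load moments about 1) − R_2·L = 1585 − 137.8×7.6 = 538.1 kN·m.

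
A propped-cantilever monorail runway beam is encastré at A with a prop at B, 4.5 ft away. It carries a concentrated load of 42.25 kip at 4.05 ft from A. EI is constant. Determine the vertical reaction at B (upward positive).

Choose R_B as the redundant. The primary structure is the cantilever fixed at A.
Deflection at B on the released cantilever, summing each load's contribution:
  point load 42.25 at a = 4.05: Pa²(3L − a)/(6EI) = 1091/EI
Tip deflection under a unit load at B: L³/(3EI) = 30.38/EI.
The prop prevents deflection at B: R_B = δ_0/δ_{BB} = 1091/30.38 = 35.93 kip.

R_B = 35.93 kip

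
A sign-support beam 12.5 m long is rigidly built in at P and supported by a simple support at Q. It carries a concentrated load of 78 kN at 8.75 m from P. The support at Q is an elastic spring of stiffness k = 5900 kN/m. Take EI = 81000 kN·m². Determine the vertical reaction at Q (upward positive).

Choose R_Q as the redundant. The primary structure is the cantilever fixed at P.
Primary-structure tip deflection at Q by superposition:
  point load 78 at a = 8.75: Pa²(3L − a)/(6EI) = 28615/EI
Flexibility coefficient — unit upward force at Q: δ_{QQ} = L³/(3EI) = 651/EI.
With EI = 81000 kN·m²: δ_0 = 0.35327 m and δ_{QQ} = 0.008038 m/kN.
Compatibility — the spring shortens by R_Q/k under the reaction it provides: δ_0 − R_Q·δ_{QQ} = R_Q/k. With 1/k = 0.000169 m/kN, R_Q = δ_0 / (δ_{QQ} + 1/k) = 0.35327 / (0.008038 + 0.000169) = 43.05 kN.

R_Q = 43.05 kN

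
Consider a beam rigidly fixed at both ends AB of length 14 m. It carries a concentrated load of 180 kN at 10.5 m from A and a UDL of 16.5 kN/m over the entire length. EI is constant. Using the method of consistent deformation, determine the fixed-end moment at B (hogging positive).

M_B = 623.9 kN·m

Release both end moments; the primary structure is a simply-supported span AB with redundants M_A and M_B.
Simple-span end rotations at A and B under the given loads:
  at A: point load 180 at a = 10.5: Pab(L + b)/(6LEI) = 1378/EI
  at B: point load 180 at a = 10.5: Pab(L + a)/(6LEI) = 1929/EI
  at A: UDL 16.5: wL³/(24EI) = 1886/EI
  at B: UDL 16.5: wL³/(24EI) = 1886/EI
  θ_A0 = 3265/EI,  θ_B0 = 3816/EI
Flexibility coefficients: a unit moment at one end gives L/(3EI) there and L/(6EI) at the far end, so f₁₁ = f₂₂ = 4.667/EI and f₁₂ = f₂₁ = 2.333/EI.
Compatibility — zero rotation at each built-in end:
  4.667 M_A + 2.333 M_B = 3265
  2.333 M_A + 4.667 M_B = 3816
Solving the pair gives M_A = 387.6 kN·m and M_B = 623.9 kN·m (hogging).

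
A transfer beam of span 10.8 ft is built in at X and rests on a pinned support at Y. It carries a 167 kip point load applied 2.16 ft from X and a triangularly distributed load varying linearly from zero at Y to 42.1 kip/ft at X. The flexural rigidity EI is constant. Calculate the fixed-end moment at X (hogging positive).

M_X = 587.1 kip·ft

Choose R_Y as the redundant. The primary structure is the cantilever fixed at X.
Free-end deflection of the primary structure under the applied loading (downward +):
  point load 167 at a = 2.16: Pa²(3L − a)/(6EI) = 3927/EI
  triangular load, peak 42.1 at the fixed end: w₀L⁴/(30EI) = 19092/EI
  δ_0 = 23019/EI
Tip deflection under a unit load at Y: L³/(3EI) = 419.9/EI.
Compatibility at Y: δ_0 − R_Y·δ_{YY} = 0, so R_Y = 23019/419.9 = 54.82 kip.
Moment equilibrium about X: M_X = Σ(load moments about X) − R_Y·L = 1179 − 54.82×10.8 = 587.1 kip·ft.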